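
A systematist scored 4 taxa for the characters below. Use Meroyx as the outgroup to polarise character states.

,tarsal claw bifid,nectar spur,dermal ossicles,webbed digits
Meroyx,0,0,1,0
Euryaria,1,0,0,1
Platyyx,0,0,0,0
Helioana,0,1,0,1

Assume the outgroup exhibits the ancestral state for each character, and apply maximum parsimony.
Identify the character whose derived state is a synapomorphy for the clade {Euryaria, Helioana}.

webbed digits

Character polarity is set by the outgroup: the derived state is whichever differs from the outgroup's state, so for dermal ossicles the derived state is '0', and for the remaining characters it is '1'.
tarsal claw bifid (derived state '1') is unique to Euryaria (autapomorphy; uninformative for grouping).
nectar spur: derived state '1' in Helioana only — an autapomorphy, so it tells us nothing about relationships among taxa.
All ingroup taxa share the derived state '0' for dermal ossicles; it defines the ingroup but does not resolve relationships within it.
Only Euryaria and Helioana show the derived state '1' for webbed digits, supporting them as a clade.
Most parsimonious ingroup topology: ((Euryaria,Helioana),Platyyx).
The clade {Euryaria, Helioana} is supported by webbed digits: its derived state '1' occurs in exactly those taxa and in no other taxon (including the outgroup).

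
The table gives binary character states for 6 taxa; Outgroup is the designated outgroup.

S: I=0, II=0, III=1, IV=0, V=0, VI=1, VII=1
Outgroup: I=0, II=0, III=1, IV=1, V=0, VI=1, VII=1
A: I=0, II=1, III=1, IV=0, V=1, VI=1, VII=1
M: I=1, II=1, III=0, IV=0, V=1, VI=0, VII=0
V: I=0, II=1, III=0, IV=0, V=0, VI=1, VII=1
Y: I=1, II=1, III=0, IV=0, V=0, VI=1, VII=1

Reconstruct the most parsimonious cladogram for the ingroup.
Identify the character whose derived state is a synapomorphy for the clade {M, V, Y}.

III

Character polarity is set by the outgroup: the derived state is whichever differs from the outgroup's state, so for III, IV, VI, VII the derived state is '0', and for the remaining characters it is '1'.
Only M and Y show the derived state '1' for I, supporting them as a clade.
II: derived state '1' in A, M, V, and Y only — synapomorphy for {A, M, V, Y}.
III (derived state '0') is shared by M, V, and Y — a synapomorphy uniting that clade.
All ingroup taxa share the derived state '0' for IV; it defines the ingroup but does not resolve relationships within it.
V groups A and M, which is incompatible with the clades supported by the remaining characters; treating it as convergent (homoplasy) costs fewer steps than any alternative tree.
VI (derived state '0') is unique to M (autapomorphy; uninformative for grouping).
VII: derived state '0' in M only — an autapomorphy, so it tells us nothing about relationships among taxa.
Most parsimonious ingroup topology: ((((Y,M),V),A),S).
The clade {M, V, Y} is supported by III: its derived state '0' occurs in exactly those taxa and in no other taxon (including the outgroup).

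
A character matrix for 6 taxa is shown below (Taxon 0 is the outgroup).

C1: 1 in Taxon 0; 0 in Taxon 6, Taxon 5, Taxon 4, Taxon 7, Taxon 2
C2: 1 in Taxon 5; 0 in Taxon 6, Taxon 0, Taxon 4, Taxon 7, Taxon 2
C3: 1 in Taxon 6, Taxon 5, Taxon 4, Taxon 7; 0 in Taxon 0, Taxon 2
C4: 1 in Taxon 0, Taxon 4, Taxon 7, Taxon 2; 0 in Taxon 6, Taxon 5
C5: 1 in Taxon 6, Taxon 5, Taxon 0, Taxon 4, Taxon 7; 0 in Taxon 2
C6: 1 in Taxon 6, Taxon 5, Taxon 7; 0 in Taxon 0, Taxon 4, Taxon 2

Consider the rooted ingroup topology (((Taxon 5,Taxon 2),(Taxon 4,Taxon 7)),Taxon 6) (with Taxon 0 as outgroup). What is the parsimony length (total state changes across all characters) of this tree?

10

Map each character onto (((Taxon 5,Taxon 2),(Taxon 4,Taxon 7)),Taxon 6) (rooted by Taxon 0) and count the minimum state changes it requires (Fitch parsimony):
C1: 1; C2: 1; C3: 2; C4: 2; C5: 1; C6: 3.
Total tree length = 10.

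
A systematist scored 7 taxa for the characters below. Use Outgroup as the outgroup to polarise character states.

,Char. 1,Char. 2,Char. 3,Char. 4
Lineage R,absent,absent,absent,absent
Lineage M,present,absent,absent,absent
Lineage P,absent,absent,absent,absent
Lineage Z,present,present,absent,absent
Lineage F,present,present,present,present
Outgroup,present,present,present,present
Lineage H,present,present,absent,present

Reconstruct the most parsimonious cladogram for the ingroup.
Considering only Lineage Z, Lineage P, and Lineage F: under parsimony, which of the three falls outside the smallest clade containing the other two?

The outgroup has state 'present' for every character, so 'absent' is the derived state throughout.
Char. 1 (derived state 'absent') is shared by Lineage P and Lineage R — a synapomorphy uniting that clade.
Only Lineage M, Lineage P, and Lineage R show the derived state 'absent' for Char. 2, supporting them as a clade.
Only Lineage H, Lineage M, Lineage P, Lineage R, and Lineage Z show the derived state 'absent' for Char. 3, supporting them as a clade.
Only Lineage M, Lineage P, Lineage R, and Lineage Z show the derived state 'absent' for Char. 4, supporting them as a clade.
Most parsimonious ingroup topology: ((Lineage H,(((Lineage R,Lineage P),Lineage M),Lineage Z)),Lineage F).
Lineage Z and Lineage P share a more recent common ancestor with each other than either does with Lineage F, so Lineage F is the least closely related of the three.

Lineage F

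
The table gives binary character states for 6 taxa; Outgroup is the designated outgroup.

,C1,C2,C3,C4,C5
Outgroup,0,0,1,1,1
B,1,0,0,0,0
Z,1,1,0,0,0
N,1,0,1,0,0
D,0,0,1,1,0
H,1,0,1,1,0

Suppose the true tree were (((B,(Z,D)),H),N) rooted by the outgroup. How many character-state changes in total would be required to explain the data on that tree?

9

Map each character onto (((B,(Z,D)),H),N) (rooted by Outgroup) and count the minimum state changes it requires (Fitch parsimony):
C1: 2; C2: 1; C3: 2; C4: 3; C5: 1.
Total tree length = 9.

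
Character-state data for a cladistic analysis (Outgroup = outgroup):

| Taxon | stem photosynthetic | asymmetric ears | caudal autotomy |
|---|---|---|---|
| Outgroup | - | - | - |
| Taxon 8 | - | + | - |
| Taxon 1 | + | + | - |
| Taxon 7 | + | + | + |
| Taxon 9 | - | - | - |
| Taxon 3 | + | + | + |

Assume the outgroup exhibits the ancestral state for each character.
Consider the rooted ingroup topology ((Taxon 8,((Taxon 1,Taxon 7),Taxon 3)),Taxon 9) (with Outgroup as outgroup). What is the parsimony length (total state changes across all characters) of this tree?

4

Map each character onto ((Taxon 8,((Taxon 1,Taxon 7),Taxon 3)),Taxon 9) (rooted by Outgroup) and count the minimum state changes it requires (Fitch parsimony):
stem photosynthetic: 1; asymmetric ears: 1; caudal autotomy: 2.
Total tree length = 4.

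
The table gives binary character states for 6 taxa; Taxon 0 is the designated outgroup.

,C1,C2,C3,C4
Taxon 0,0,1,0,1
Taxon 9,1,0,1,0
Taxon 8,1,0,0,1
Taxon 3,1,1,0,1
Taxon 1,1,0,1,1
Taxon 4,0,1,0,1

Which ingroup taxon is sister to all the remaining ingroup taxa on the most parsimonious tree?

Character polarity is set by the outgroup: the derived state is whichever differs from the outgroup's state, so for C2, C4 the derived state is '0', and for the remaining characters it is '1'.
C1 (derived state '1') is shared by Taxon 1, Taxon 3, Taxon 8, and Taxon 9 — a synapomorphy uniting that clade.
C2: derived state '0' in Taxon 1, Taxon 8, and Taxon 9 only — synapomorphy for {Taxon 1, Taxon 8, Taxon 9}.
C3 (derived state '1') is shared by Taxon 1 and Taxon 9 — a synapomorphy uniting that clade.
C4 (derived state '0') is unique to Taxon 9 (autapomorphy; uninformative for grouping).
Most parsimonious ingroup topology: ((((Taxon 9,Taxon 1),Taxon 8),Taxon 3),Taxon 4).
Taxon 4 is sister to the clade containing all other ingroup taxa, so it is the earliest-diverging (most basal) ingroup lineage.

Taxon 4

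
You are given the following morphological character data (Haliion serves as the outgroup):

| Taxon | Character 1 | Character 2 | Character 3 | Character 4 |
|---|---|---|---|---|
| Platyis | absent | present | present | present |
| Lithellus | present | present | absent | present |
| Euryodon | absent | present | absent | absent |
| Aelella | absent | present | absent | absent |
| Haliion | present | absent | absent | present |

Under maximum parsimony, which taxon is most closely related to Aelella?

Euryodon

Character polarity is set by the outgroup: the derived state is whichever differs from the outgroup's state, so for Character 1, Character 4 the derived state is 'absent', and for the remaining characters it is 'present'.
Character 1 (derived state 'absent') is shared by Aelella, Euryodon, and Platyis — a synapomorphy uniting that clade.
Character 2 (derived state 'present') is shared by all ingroup taxa — unites the whole ingroup.
Character 3: derived state 'present' in Platyis only — an autapomorphy, so it tells us nothing about relationships among taxa.
Character 4: derived state 'absent' in Aelella and Euryodon only — synapomorphy for {Aelella, Euryodon}.
Most parsimonious ingroup topology: (Lithellus,((Aelella,Euryodon),Platyis)).
Aelella and Euryodon form a cherry on this tree, so they are sister taxa.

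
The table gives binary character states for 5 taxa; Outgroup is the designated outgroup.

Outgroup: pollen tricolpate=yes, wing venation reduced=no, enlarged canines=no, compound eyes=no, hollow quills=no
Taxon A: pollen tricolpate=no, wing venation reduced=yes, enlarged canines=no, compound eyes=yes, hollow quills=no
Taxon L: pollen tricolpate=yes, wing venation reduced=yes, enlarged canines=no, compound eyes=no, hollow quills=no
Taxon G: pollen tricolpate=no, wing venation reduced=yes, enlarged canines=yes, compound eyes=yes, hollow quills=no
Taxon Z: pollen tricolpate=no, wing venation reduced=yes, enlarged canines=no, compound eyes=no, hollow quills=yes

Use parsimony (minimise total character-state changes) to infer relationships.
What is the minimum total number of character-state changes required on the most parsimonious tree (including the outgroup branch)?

Character polarity is set by the outgroup: the derived state is whichever differs from the outgroup's state, so for pollen tricolpate the derived state is 'no', and for the remaining characters it is 'yes'.
pollen tricolpate: derived state 'no' in Taxon A, Taxon G, and Taxon Z only — synapomorphy for {Taxon A, Taxon G, Taxon Z}.
All ingroup taxa share the derived state 'yes' for wing venation reduced; it defines the ingroup but does not resolve relationships within it.
enlarged canines (derived state 'yes') is unique to Taxon G (autapomorphy; uninformative for grouping).
compound eyes: derived state 'yes' in Taxon A and Taxon G only — synapomorphy for {Taxon A, Taxon G}.
hollow quills: derived state 'yes' in Taxon Z only — an autapomorphy, so it tells us nothing about relationships among taxa.
Most parsimonious ingroup topology: (((Taxon A,Taxon G),Taxon Z),Taxon L).
Changes per character on this tree: pollen tricolpate: 1; wing venation reduced: 1; enlarged canines: 1; compound eyes: 1; hollow quills: 1.
Total = 5.

5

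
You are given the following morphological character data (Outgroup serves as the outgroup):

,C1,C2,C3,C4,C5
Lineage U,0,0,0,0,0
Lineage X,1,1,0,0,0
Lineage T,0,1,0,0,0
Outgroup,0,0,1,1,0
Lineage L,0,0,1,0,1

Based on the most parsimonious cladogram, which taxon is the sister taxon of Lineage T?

Lineage X

Character polarity is set by the outgroup: the derived state is whichever differs from the outgroup's state, so for C3, C4 the derived state is '0', and for the remaining characters it is '1'.
C1: derived state '1' in Lineage X only — an autapomorphy, so it tells us nothing about relationships among taxa.
Only Lineage T and Lineage X show the derived state '1' for C2, supporting them as a clade.
Only Lineage T, Lineage U, and Lineage X show the derived state '0' for C3, supporting them as a clade.
All ingroup taxa share the derived state '0' for C4; it defines the ingroup but does not resolve relationships within it.
C5 (derived state '1') is unique to Lineage L (autapomorphy; uninformative for grouping).
Most parsimonious ingroup topology: (((Lineage T,Lineage X),Lineage U),Lineage L).
Lineage T and Lineage X form a cherry on this tree, so they are sister taxa.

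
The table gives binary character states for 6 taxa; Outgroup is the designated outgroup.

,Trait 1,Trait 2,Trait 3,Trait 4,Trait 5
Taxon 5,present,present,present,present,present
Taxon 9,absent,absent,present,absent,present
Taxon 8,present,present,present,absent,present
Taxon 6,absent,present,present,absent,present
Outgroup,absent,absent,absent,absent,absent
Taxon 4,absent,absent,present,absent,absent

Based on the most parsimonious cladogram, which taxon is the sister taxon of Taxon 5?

The outgroup has state 'absent' for every character, so 'present' is the derived state throughout.
Only Taxon 5 and Taxon 8 show the derived state 'present' for Trait 1, supporting them as a clade.
Trait 2: derived state 'present' in Taxon 5, Taxon 6, and Taxon 8 only — synapomorphy for {Taxon 5, Taxon 6, Taxon 8}.
Trait 3 (derived state 'present') is shared by all ingroup taxa — unites the whole ingroup.
Trait 4: derived state 'present' in Taxon 5 only — an autapomorphy, so it tells us nothing about relationships among taxa.
Trait 5 (derived state 'present') is shared by Taxon 5, Taxon 6, Taxon 8, and Taxon 9 — a synapomorphy uniting that clade.
Most parsimonious ingroup topology: ((((Taxon 8,Taxon 5),Taxon 6),Taxon 9),Taxon 4).
Taxon 5 and Taxon 8 form a cherry on this tree, so they are sister taxa.

Taxon 8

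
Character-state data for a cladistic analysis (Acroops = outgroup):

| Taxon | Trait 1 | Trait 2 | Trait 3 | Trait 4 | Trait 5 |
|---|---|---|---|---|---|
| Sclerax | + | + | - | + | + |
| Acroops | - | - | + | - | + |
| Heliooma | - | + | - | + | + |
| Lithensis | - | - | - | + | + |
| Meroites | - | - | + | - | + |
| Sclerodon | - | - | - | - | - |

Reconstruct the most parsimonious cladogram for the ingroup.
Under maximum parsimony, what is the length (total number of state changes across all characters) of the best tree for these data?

Character polarity is set by the outgroup: the derived state is whichever differs from the outgroup's state, so for Trait 3, Trait 5 the derived state is '-', and for the remaining characters it is '+'.
Trait 1: derived state '+' in Sclerax only — an autapomorphy, so it tells us nothing about relationships among taxa.
Trait 2 (derived state '+') is shared by Heliooma and Sclerax — a synapomorphy uniting that clade.
Only Heliooma, Lithensis, Sclerax, and Sclerodon show the derived state '-' for Trait 3, supporting them as a clade.
Trait 4 (derived state '+') is shared by Heliooma, Lithensis, and Sclerax — a synapomorphy uniting that clade.
Trait 5 (derived state '-') is unique to Sclerodon (autapomorphy; uninformative for grouping).
Most parsimonious ingroup topology: ((((Heliooma,Sclerax),Lithensis),Sclerodon),Meroites).
Changes per character on this tree: Trait 1: 1; Trait 2: 1; Trait 3: 1; Trait 4: 1; Trait 5: 1.
Total = 5.

5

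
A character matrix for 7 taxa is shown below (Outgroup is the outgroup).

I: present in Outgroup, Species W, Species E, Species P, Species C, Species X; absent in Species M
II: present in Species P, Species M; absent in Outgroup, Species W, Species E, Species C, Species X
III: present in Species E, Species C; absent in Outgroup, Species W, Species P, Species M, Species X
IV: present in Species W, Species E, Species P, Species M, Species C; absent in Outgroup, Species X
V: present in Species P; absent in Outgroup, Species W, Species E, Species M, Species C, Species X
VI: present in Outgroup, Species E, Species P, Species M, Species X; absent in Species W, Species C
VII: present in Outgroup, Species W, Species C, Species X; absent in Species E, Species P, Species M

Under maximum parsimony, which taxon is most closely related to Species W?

Character polarity is set by the outgroup: the derived state is whichever differs from the outgroup's state, so for I, VI, VII the derived state is 'absent', and for the remaining characters it is 'present'.
I (derived state 'absent') is unique to Species M (autapomorphy; uninformative for grouping).
Only Species M and Species P show the derived state 'present' for II, supporting them as a clade.
III (state 'present') occurs in Species C and Species E but conflicts with the nesting implied by the other characters — most parsimoniously interpreted as homoplasy.
IV (derived state 'present') is shared by Species C, Species E, Species M, Species P, and Species W — a synapomorphy uniting that clade.
V: derived state 'present' in Species P only — an autapomorphy, so it tells us nothing about relationships among taxa.
VI: derived state 'absent' in Species C and Species W only — synapomorphy for {Species C, Species W}.
Only Species E, Species M, and Species P show the derived state 'absent' for VII, supporting them as a clade.
Most parsimonious ingroup topology: (((Species W,Species C),(Species E,(Species P,Species M))),Species X).
Species W and Species C form a cherry on this tree, so they are sister taxa.

Species C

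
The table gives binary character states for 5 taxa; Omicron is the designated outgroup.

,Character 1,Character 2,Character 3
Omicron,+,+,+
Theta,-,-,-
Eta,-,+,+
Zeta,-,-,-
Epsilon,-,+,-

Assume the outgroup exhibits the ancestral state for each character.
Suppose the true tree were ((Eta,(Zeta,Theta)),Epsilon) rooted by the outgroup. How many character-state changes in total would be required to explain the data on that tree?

Map each character onto ((Eta,(Zeta,Theta)),Epsilon) (rooted by Omicron) and count the minimum state changes it requires (Fitch parsimony):
Character 1: 1; Character 2: 1; Character 3: 2.
Total tree length = 4.

4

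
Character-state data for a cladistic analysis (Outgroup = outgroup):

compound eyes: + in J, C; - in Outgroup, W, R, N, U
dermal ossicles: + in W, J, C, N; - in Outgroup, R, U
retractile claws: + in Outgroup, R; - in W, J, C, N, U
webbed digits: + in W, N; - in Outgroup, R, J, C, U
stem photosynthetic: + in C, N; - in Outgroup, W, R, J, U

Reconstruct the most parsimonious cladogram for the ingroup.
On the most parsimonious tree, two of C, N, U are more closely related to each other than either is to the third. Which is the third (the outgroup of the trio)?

Character polarity is set by the outgroup: the derived state is whichever differs from the outgroup's state, so for retractile claws the derived state is '-', and for the remaining characters it is '+'.
compound eyes (derived state '+') is shared by C and J — a synapomorphy uniting that clade.
dermal ossicles: derived state '+' in C, J, N, and W only — synapomorphy for {C, J, N, W}.
retractile claws (derived state '-') is shared by C, J, N, U, and W — a synapomorphy uniting that clade.
Only N and W show the derived state '+' for webbed digits, supporting them as a clade.
stem photosynthetic (state '+') occurs in C and N but conflicts with the nesting implied by the other characters — most parsimoniously interpreted as homoplasy.
Most parsimonious ingroup topology: ((((W,N),(J,C)),U),R).
C and N share a more recent common ancestor with each other than either does with U, so U is the least closely related of the three.

U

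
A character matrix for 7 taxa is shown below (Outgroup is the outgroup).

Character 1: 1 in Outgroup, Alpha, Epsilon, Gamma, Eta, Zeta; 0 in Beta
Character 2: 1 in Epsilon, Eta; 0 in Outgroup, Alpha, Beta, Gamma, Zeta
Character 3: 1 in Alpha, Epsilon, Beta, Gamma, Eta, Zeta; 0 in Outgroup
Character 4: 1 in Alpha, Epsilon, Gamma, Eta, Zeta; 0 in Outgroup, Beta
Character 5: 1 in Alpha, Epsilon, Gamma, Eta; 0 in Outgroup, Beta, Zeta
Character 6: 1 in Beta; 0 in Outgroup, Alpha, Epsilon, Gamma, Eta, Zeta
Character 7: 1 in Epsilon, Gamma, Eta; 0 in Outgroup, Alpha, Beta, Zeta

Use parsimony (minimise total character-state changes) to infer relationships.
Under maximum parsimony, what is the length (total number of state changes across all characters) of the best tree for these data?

7

Character polarity is set by the outgroup: the derived state is whichever differs from the outgroup's state, so for Character 1 the derived state is '0', and for the remaining characters it is '1'.
Character 1: derived state '0' in Beta only — an autapomorphy, so it tells us nothing about relationships among taxa.
Character 2 (derived state '1') is shared by Epsilon and Eta — a synapomorphy uniting that clade.
All ingroup taxa share the derived state '1' for Character 3; it defines the ingroup but does not resolve relationships within it.
Character 4: derived state '1' in Alpha, Epsilon, Eta, Gamma, and Zeta only — synapomorphy for {Alpha, Epsilon, Eta, Gamma, Zeta}.
Only Alpha, Epsilon, Eta, and Gamma show the derived state '1' for Character 5, supporting them as a clade.
Character 6 (derived state '1') is unique to Beta (autapomorphy; uninformative for grouping).
Character 7 (derived state '1') is shared by Epsilon, Eta, and Gamma — a synapomorphy uniting that clade.
Most parsimonious ingroup topology: (((Alpha,((Epsilon,Eta),Gamma)),Zeta),Beta).
Changes per character on this tree: Character 1: 1; Character 2: 1; Character 3: 1; Character 4: 1; Character 5: 1; Character 6: 1; Character 7: 1.
Total = 7.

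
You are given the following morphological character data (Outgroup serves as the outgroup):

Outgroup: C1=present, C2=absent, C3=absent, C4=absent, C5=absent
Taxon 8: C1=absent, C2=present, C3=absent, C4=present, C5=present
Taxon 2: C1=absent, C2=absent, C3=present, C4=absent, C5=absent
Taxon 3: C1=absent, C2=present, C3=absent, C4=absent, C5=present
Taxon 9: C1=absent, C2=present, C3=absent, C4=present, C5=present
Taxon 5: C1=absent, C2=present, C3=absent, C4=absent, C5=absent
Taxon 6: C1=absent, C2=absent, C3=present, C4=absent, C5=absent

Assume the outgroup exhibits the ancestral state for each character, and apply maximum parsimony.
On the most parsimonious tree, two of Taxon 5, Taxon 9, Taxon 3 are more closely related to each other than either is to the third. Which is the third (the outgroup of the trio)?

Character polarity is set by the outgroup: the derived state is whichever differs from the outgroup's state, so for C1 the derived state is 'absent', and for the remaining characters it is 'present'.
C1 (derived state 'absent') is shared by all ingroup taxa — unites the whole ingroup.
C2 (derived state 'present') is shared by Taxon 3, Taxon 5, Taxon 8, and Taxon 9 — a synapomorphy uniting that clade.
C3 (derived state 'present') is shared by Taxon 2 and Taxon 6 — a synapomorphy uniting that clade.
C4 (derived state 'present') is shared by Taxon 8 and Taxon 9 — a synapomorphy uniting that clade.
Only Taxon 3, Taxon 8, and Taxon 9 show the derived state 'present' for C5, supporting them as a clade.
Most parsimonious ingroup topology: ((((Taxon 8,Taxon 9),Taxon 3),Taxon 5),(Taxon 2,Taxon 6)).
Taxon 9 and Taxon 3 share a more recent common ancestor with each other than either does with Taxon 5, so Taxon 5 is the least closely related of the three.

Taxon 5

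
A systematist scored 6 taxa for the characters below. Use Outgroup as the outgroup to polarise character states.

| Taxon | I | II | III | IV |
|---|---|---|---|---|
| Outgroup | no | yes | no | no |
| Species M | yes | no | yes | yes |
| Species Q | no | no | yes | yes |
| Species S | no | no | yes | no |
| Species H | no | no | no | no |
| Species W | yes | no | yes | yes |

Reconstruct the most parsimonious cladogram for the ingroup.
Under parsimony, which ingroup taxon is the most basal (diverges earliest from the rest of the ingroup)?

Species H

Character polarity is set by the outgroup: the derived state is whichever differs from the outgroup's state, so for II the derived state is 'no', and for the remaining characters it is 'yes'.
I: derived state 'yes' in Species M and Species W only — synapomorphy for {Species M, Species W}.
II (derived state 'no') is shared by all ingroup taxa — unites the whole ingroup.
III (derived state 'yes') is shared by Species M, Species Q, Species S, and Species W — a synapomorphy uniting that clade.
Only Species M, Species Q, and Species W show the derived state 'yes' for IV, supporting them as a clade.
Most parsimonious ingroup topology: ((((Species M,Species W),Species Q),Species S),Species H).
Species H is sister to the clade containing all other ingroup taxa, so it is the earliest-diverging (most basal) ingroup lineage.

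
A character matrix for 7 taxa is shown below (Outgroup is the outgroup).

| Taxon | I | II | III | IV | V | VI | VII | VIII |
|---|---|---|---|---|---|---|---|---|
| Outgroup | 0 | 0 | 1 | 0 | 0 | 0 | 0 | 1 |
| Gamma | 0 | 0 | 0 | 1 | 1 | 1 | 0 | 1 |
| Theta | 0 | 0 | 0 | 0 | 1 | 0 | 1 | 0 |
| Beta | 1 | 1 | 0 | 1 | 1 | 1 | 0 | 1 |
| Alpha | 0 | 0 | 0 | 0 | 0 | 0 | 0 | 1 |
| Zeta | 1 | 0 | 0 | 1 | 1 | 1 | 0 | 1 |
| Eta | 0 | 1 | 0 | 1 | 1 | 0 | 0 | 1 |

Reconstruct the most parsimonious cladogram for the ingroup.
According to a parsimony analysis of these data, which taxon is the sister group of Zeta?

Character polarity is set by the outgroup: the derived state is whichever differs from the outgroup's state, so for III, VIII the derived state is '0', and for the remaining characters it is '1'.
I (derived state '1') is shared by Beta and Zeta — a synapomorphy uniting that clade.
II groups Beta and Eta, which is incompatible with the clades supported by the remaining characters; treating it as convergent (homoplasy) costs fewer steps than any alternative tree.
III (derived state '0') is shared by all ingroup taxa — unites the whole ingroup.
Only Beta, Eta, Gamma, and Zeta show the derived state '1' for IV, supporting them as a clade.
V: derived state '1' in Beta, Eta, Gamma, Theta, and Zeta only — synapomorphy for {Beta, Eta, Gamma, Theta, Zeta}.
VI (derived state '1') is shared by Beta, Gamma, and Zeta — a synapomorphy uniting that clade.
VII: derived state '1' in Theta only — an autapomorphy, so it tells us nothing about relationships among taxa.
VIII (derived state '0') is unique to Theta (autapomorphy; uninformative for grouping).
Most parsimonious ingroup topology: ((((Gamma,(Beta,Zeta)),Eta),Theta),Alpha).
Zeta and Beta form a cherry on this tree, so they are sister taxa.

Beta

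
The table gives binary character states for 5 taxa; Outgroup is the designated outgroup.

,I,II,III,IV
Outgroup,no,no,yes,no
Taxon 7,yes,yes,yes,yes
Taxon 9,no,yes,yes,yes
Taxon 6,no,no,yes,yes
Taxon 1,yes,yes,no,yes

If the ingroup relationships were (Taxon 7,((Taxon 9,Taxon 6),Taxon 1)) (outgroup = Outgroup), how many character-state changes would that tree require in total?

6

Map each character onto (Taxon 7,((Taxon 9,Taxon 6),Taxon 1)) (rooted by Outgroup) and count the minimum state changes it requires (Fitch parsimony):
I: 2; II: 2; III: 1; IV: 1.
Total tree length = 6.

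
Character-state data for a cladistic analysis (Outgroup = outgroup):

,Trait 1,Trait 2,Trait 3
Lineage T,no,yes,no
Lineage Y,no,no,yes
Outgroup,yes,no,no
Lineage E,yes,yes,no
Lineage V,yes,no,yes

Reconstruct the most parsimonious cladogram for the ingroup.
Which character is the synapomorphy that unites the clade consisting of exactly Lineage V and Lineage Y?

Character polarity is set by the outgroup: the derived state is whichever differs from the outgroup's state, so for Trait 1 the derived state is 'no', and for the remaining characters it is 'yes'.
Trait 1 (state 'no') occurs in Lineage T and Lineage Y but conflicts with the nesting implied by the other characters — most parsimoniously interpreted as homoplasy.
Trait 2: derived state 'yes' in Lineage E and Lineage T only — synapomorphy for {Lineage E, Lineage T}.
Trait 3 (derived state 'yes') is shared by Lineage V and Lineage Y — a synapomorphy uniting that clade.
Most parsimonious ingroup topology: ((Lineage V,Lineage Y),(Lineage E,Lineage T)).
The clade {Lineage V, Lineage Y} is supported by Trait 3: its derived state 'yes' occurs in exactly those taxa and in no other taxon (including the outgroup).

Trait 3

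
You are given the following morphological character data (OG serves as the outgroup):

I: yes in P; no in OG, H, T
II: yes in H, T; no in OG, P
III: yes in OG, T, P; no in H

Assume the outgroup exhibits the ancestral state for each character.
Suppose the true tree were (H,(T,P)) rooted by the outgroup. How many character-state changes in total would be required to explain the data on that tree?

Map each character onto (H,(T,P)) (rooted by OG) and count the minimum state changes it requires (Fitch parsimony):
I: 1; II: 2; III: 1.
Total tree length = 4.

4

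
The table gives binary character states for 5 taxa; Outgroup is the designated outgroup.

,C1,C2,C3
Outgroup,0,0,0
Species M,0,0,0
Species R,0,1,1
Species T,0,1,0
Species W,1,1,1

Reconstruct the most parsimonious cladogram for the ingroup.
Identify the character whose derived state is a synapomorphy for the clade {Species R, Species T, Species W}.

The outgroup has state '0' for every character, so '1' is the derived state throughout.
C1 (derived state '1') is unique to Species W (autapomorphy; uninformative for grouping).
C2: derived state '1' in Species R, Species T, and Species W only — synapomorphy for {Species R, Species T, Species W}.
C3 (derived state '1') is shared by Species R and Species W — a synapomorphy uniting that clade.
Most parsimonious ingroup topology: (Species M,((Species R,Species W),Species T)).
The clade {Species R, Species T, Species W} is supported by C2: its derived state '1' occurs in exactly those taxa and in no other taxon (including the outgroup).

C2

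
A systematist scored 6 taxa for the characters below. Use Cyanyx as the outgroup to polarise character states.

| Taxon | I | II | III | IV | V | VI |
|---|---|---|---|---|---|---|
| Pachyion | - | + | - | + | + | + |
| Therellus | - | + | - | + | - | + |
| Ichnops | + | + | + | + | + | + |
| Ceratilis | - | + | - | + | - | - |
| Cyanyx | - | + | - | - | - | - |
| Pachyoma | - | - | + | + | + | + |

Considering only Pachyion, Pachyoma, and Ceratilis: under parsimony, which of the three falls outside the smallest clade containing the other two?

Ceratilis

Character polarity is set by the outgroup: the derived state is whichever differs from the outgroup's state, so for II the derived state is '-', and for the remaining characters it is '+'.
I (derived state '+') is unique to Ichnops (autapomorphy; uninformative for grouping).
II: derived state '-' in Pachyoma only — an autapomorphy, so it tells us nothing about relationships among taxa.
Only Ichnops and Pachyoma show the derived state '+' for III, supporting them as a clade.
All ingroup taxa share the derived state '+' for IV; it defines the ingroup but does not resolve relationships within it.
V: derived state '+' in Ichnops, Pachyion, and Pachyoma only — synapomorphy for {Ichnops, Pachyion, Pachyoma}.
Only Ichnops, Pachyion, Pachyoma, and Therellus show the derived state '+' for VI, supporting them as a clade.
Most parsimonious ingroup topology: ((Therellus,((Ichnops,Pachyoma),Pachyion)),Ceratilis).
Pachyion and Pachyoma share a more recent common ancestor with each other than either does with Ceratilis, so Ceratilis is the least closely related of the three.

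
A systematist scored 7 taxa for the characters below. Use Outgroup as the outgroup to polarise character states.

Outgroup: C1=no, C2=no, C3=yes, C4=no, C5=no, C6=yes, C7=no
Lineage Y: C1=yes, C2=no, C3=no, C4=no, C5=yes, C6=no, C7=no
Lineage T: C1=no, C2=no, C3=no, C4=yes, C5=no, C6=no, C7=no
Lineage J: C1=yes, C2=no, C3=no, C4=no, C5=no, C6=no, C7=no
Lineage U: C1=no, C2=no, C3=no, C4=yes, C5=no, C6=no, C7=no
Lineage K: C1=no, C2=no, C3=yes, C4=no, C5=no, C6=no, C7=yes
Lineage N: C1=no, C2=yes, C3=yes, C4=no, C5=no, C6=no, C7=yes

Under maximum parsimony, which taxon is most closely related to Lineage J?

Lineage Y

Character polarity is set by the outgroup: the derived state is whichever differs from the outgroup's state, so for C3, C6 the derived state is 'no', and for the remaining characters it is 'yes'.
C1: derived state 'yes' in Lineage J and Lineage Y only — synapomorphy for {Lineage J, Lineage Y}.
C2: derived state 'yes' in Lineage N only — an autapomorphy, so it tells us nothing about relationships among taxa.
C3: derived state 'no' in Lineage J, Lineage T, Lineage U, and Lineage Y only — synapomorphy for {Lineage J, Lineage T, Lineage U, Lineage Y}.
Only Lineage T and Lineage U show the derived state 'yes' for C4, supporting them as a clade.
C5 (derived state 'yes') is unique to Lineage Y (autapomorphy; uninformative for grouping).
All ingroup taxa share the derived state 'no' for C6; it defines the ingroup but does not resolve relationships within it.
Only Lineage K and Lineage N show the derived state 'yes' for C7, supporting them as a clade.
Most parsimonious ingroup topology: (((Lineage Y,Lineage J),(Lineage T,Lineage U)),(Lineage K,Lineage N)).
Lineage J and Lineage Y form a cherry on this tree, so they are sister taxa.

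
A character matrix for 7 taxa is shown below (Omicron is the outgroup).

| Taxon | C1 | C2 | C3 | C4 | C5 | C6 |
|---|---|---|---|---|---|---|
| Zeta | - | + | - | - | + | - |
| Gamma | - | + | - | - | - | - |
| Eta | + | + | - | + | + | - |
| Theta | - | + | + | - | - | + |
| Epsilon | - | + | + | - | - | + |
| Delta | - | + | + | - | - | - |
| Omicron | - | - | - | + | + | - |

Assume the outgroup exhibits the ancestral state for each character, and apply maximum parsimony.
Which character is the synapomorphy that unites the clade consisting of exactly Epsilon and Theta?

Character polarity is set by the outgroup: the derived state is whichever differs from the outgroup's state, so for C4, C5 the derived state is '-', and for the remaining characters it is '+'.
C1: derived state '+' in Eta only — an autapomorphy, so it tells us nothing about relationships among taxa.
C2 (derived state '+') is shared by all ingroup taxa — unites the whole ingroup.
C3 (derived state '+') is shared by Delta, Epsilon, and Theta — a synapomorphy uniting that clade.
C4: derived state '-' in Delta, Epsilon, Gamma, Theta, and Zeta only — synapomorphy for {Delta, Epsilon, Gamma, Theta, Zeta}.
C5: derived state '-' in Delta, Epsilon, Gamma, and Theta only — synapomorphy for {Delta, Epsilon, Gamma, Theta}.
C6 (derived state '+') is shared by Epsilon and Theta — a synapomorphy uniting that clade.
Most parsimonious ingroup topology: (((((Theta,Epsilon),Delta),Gamma),Zeta),Eta).
The clade {Epsilon, Theta} is supported by C6: its derived state '+' occurs in exactly those taxa and in no other taxon (including the outgroup).

C6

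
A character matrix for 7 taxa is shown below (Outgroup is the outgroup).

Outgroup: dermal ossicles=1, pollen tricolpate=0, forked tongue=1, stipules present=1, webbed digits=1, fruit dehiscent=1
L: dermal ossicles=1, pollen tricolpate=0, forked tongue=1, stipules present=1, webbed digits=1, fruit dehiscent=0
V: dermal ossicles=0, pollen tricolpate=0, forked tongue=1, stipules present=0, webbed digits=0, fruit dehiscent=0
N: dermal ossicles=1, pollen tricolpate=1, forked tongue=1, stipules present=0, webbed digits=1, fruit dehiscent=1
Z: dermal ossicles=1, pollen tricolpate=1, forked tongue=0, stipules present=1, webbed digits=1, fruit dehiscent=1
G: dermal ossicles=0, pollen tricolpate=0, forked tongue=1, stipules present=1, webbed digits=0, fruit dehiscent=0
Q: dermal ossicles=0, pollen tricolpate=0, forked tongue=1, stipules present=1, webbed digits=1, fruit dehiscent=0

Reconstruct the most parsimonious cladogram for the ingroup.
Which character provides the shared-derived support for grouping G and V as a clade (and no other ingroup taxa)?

Character polarity is set by the outgroup: the derived state is whichever differs from the outgroup's state, so for dermal ossicles, forked tongue, stipules present, webbed digits, fruit dehiscent the derived state is '0', and for the remaining characters it is '1'.
Only G, Q, and V show the derived state '0' for dermal ossicles, supporting them as a clade.
Only N and Z show the derived state '1' for pollen tricolpate, supporting them as a clade.
forked tongue (derived state '0') is unique to Z (autapomorphy; uninformative for grouping).
stipules present (state '0') occurs in N and V but conflicts with the nesting implied by the other characters — most parsimoniously interpreted as homoplasy.
Only G and V show the derived state '0' for webbed digits, supporting them as a clade.
Only G, L, Q, and V show the derived state '0' for fruit dehiscent, supporting them as a clade.
Most parsimonious ingroup topology: ((L,((V,G),Q)),(N,Z)).
The clade {G, V} is supported by webbed digits: its derived state '0' occurs in exactly those taxa and in no other taxon (including the outgroup).

webbed digits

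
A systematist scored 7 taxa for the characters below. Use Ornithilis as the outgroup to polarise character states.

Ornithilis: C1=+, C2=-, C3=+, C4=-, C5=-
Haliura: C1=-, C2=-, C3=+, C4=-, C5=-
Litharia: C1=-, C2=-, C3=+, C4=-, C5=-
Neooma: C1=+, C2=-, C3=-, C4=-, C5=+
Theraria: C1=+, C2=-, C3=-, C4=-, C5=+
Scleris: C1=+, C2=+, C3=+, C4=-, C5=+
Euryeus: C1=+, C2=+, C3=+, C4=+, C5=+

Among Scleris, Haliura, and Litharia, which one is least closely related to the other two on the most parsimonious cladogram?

Character polarity is set by the outgroup: the derived state is whichever differs from the outgroup's state, so for C1, C3 the derived state is '-', and for the remaining characters it is '+'.
Only Haliura and Litharia show the derived state '-' for C1, supporting them as a clade.
C2 (derived state '+') is shared by Euryeus and Scleris — a synapomorphy uniting that clade.
Only Neooma and Theraria show the derived state '-' for C3, supporting them as a clade.
C4: derived state '+' in Euryeus only — an autapomorphy, so it tells us nothing about relationships among taxa.
C5: derived state '+' in Euryeus, Neooma, Scleris, and Theraria only — synapomorphy for {Euryeus, Neooma, Scleris, Theraria}.
Most parsimonious ingroup topology: (((Theraria,Neooma),(Scleris,Euryeus)),(Litharia,Haliura)).
Haliura and Litharia share a more recent common ancestor with each other than either does with Scleris, so Scleris is the least closely related of the three.

Scleris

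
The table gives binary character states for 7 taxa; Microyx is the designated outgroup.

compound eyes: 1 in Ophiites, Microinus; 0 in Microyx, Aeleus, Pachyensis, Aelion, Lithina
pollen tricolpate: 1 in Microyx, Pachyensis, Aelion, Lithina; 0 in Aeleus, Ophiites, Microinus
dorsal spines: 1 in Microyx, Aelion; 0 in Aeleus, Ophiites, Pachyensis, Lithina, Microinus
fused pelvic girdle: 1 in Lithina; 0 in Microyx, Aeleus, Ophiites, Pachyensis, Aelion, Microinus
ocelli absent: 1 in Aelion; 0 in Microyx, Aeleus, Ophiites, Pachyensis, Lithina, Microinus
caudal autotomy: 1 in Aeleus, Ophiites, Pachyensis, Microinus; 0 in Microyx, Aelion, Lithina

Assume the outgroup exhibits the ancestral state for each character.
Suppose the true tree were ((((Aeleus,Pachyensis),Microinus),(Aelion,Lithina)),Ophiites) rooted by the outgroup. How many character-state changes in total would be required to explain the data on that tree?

Map each character onto ((((Aeleus,Pachyensis),Microinus),(Aelion,Lithina)),Ophiites) (rooted by Microyx) and count the minimum state changes it requires (Fitch parsimony):
compound eyes: 2; pollen tricolpate: 3; dorsal spines: 2; fused pelvic girdle: 1; ocelli absent: 1; caudal autotomy: 2.
Total tree length = 11.

11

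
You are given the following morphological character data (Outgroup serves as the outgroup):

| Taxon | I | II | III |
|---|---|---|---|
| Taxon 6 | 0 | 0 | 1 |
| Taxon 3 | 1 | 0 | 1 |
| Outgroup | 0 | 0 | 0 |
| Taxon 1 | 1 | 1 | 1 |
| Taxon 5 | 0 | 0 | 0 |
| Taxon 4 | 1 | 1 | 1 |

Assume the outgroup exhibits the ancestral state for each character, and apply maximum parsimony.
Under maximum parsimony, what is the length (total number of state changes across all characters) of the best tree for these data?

The outgroup has state '0' for every character, so '1' is the derived state throughout.
Only Taxon 1, Taxon 3, and Taxon 4 show the derived state '1' for I, supporting them as a clade.
Only Taxon 1 and Taxon 4 show the derived state '1' for II, supporting them as a clade.
Only Taxon 1, Taxon 3, Taxon 4, and Taxon 6 show the derived state '1' for III, supporting them as a clade.
Most parsimonious ingroup topology: (Taxon 5,(((Taxon 4,Taxon 1),Taxon 3),Taxon 6)).
Changes per character on this tree: I: 1; II: 1; III: 1.
Total = 3.

3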